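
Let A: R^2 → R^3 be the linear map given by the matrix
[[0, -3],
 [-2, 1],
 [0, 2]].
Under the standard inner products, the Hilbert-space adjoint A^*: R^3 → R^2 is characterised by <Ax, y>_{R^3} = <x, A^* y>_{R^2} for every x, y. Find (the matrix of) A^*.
A^* = A^T =
[[0, -2, 0],
 [-3, 1, 2]]

For real matrices with standard dot products, the defining identity <Ax, y> = <x, A^* y> gives (Ax)^T y = x^T (A^*) y, i.e. x^T A^T y = x^T (A^*) y. Since this holds for all x, y, we must have A^* = A^T. Therefore
A^* =
[[0, -2, 0],
 [-3, 1, 2]].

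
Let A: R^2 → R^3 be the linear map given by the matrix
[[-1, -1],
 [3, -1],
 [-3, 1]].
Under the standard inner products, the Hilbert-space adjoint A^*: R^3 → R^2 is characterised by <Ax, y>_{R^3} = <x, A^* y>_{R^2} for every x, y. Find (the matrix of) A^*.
A^* = A^T =
[[-1, 3, -3],
 [-1, -1, 1]]

For real matrices with standard dot products, the defining identity <Ax, y> = <x, A^* y> gives (Ax)^T y = x^T (A^*) y, i.e. x^T A^T y = x^T (A^*) y. Since this holds for all x, y, we must have A^* = A^T. Therefore
A^* =
[[-1, 3, -3],
 [-1, -1, 1]].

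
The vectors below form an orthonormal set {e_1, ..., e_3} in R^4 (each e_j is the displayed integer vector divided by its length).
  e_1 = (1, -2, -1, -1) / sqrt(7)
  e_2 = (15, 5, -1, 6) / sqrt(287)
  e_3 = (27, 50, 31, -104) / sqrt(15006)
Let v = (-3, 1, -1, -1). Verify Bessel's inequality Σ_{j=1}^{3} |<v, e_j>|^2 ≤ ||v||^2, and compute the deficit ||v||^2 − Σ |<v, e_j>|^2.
Σ |<v, e_j>|^2 = 516/61; ||v||^2 = 12; deficit = 216/61

Write each e_j = u_j / sqrt(<u_j, u_j>) where u_j is the displayed integer vector. Then <v, e_j> = <v, u_j> / sqrt(<u_j, u_j>), so |<v, e_j>|^2 = <v, u_j>^2 / <u_j, u_j>.
Coefficients: <v, e_1> = -3/sqrt(7), <v, e_2> = -45/sqrt(287), <v, e_3> = 42/sqrt(15006).
Square and sum: Σ |<v, e_j>|^2 = 516/61.
Compute ||v||^2 = v·v = 12.
Deficit = 12 − 516/61 = 216/61 ≥ 0, confirming Bessel's inequality. (The deficit equals ||v − Σ <v,e_j> e_j||^2, the squared distance from v to span{e_j}.)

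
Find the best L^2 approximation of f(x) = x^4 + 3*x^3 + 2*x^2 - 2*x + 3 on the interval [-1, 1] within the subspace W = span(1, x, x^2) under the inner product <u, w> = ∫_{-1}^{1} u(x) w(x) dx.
g(x) = 20*x^2/7 - x/5 + 102/35

The best approximation g ∈ W is the orthogonal projection of f onto W. Writing g = a_0 + a_1 x + a_2 x^2, the coefficients solve the normal equations G · a = b where
  G_{ij} = <φ_i, φ_j> and b_i = <f, φ_i>, with φ_0 = 1, φ_1 = x, φ_2 = x^2.
G =
  [2, 0, 2/3]
  [0, 2/3, 0]
  [2/3, 0, 2/5],
b = (116/15, -2/15, 108/35).
Solving gives a_0 = 102/35, a_1 = -1/5, a_2 = 20/7, so
  g(x) = 20*x^2/7 - x/5 + 102/35.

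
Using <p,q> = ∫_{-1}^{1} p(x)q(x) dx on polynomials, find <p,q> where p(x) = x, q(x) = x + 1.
<p,q> = 2/3

Expand the product: p(x)·q(x) = x^2 + x.
∫_{-1}^{1} of each monomial x^k gives [2/(k+1) if k even, 0 if k odd]. Integrating term-by-term (or equivalently evaluating the antiderivative F(x) = x^3/3 + x^2/2 at the endpoints):
  F(1) − F(−1) = 5/6 − (1/6) = 2/3.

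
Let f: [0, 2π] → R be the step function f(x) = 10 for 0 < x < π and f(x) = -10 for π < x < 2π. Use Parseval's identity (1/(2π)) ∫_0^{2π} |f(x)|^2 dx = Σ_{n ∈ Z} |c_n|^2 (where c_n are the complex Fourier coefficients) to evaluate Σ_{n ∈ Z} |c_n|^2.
Σ |c_n|^2 = 100

Parseval equates the L^2 energy of f (normalised by 1/(2π)) with the ℓ^2 sum of its Fourier coefficients: (1/(2π)) ∫_0^{2π} |f|^2 = Σ |c_n|^2.
Compute the left side: (1/(2π)) [∫_0^π 10^2 dx + ∫_π^{2π} (-10)^2 dx] = (1/(2π)) · (100π + 100π) = (100 + 100)/2 = 100.
So Σ_{n ∈ Z} |c_n|^2 = 100.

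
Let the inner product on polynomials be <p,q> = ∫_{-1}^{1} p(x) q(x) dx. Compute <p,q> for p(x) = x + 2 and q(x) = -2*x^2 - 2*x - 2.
<p,q> = -12

Expand the product: p(x)·q(x) = -2*x^3 - 6*x^2 - 6*x - 4.
∫_{-1}^{1} of each monomial x^k gives [2/(k+1) if k even, 0 if k odd]. Integrating term-by-term (or equivalently evaluating the antiderivative F(x) = -x^4/2 - 2*x^3 - 3*x^2 - 4*x at the endpoints):
  F(1) − F(−1) = -19/2 − (5/2) = -12.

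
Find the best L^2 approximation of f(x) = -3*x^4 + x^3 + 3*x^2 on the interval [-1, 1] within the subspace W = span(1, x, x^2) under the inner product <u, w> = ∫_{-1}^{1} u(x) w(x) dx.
g(x) = 3*x^2/7 + 3*x/5 + 9/35

The best approximation g ∈ W is the orthogonal projection of f onto W. Writing g = a_0 + a_1 x + a_2 x^2, the coefficients solve the normal equations G · a = b where
  G_{ij} = <φ_i, φ_j> and b_i = <f, φ_i>, with φ_0 = 1, φ_1 = x, φ_2 = x^2.
G =
  [2, 0, 2/3]
  [0, 2/3, 0]
  [2/3, 0, 2/5],
b = (4/5, 2/5, 12/35).
Solving gives a_0 = 9/35, a_1 = 3/5, a_2 = 3/7, so
  g(x) = 3*x^2/7 + 3*x/5 + 9/35.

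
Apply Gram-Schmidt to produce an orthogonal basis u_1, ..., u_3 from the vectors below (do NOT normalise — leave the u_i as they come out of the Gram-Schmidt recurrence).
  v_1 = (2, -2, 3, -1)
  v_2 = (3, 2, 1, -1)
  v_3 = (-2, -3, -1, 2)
Orthogonal basis:
  u_1 = (2, -2, 3, -1)
  u_2 = (7/3, 8/3, 0, -2/3)
  u_3 = (11/13, -6/13, -1/2, 29/26)

Apply the Gram-Schmidt recurrence
  u_1 = v_1
  u_i = v_i − Σ_{j<i} ((v_i · u_j) / (u_j · u_j)) · u_j.

Step by step this gives:
  u_1 = (2, -2, 3, -1)
  u_2 = (7/3, 8/3, 0, -2/3)
  u_3 = (11/13, -6/13, -1/2, 29/26)

Orthogonality check:
  u_2 · u_1 = 0 (should be 0)
  u_3 · u_1 = 0 (should be 0)
  u_3 · u_2 = 0 (should be 0)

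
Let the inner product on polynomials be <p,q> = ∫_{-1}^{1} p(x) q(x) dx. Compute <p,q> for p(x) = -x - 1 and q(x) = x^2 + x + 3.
<p,q> = -22/3

Expand the product: p(x)·q(x) = -x^3 - 2*x^2 - 4*x - 3.
∫_{-1}^{1} of each monomial x^k gives [2/(k+1) if k even, 0 if k odd]. Integrating term-by-term (or equivalently evaluating the antiderivative F(x) = -x^4/4 - 2*x^3/3 - 2*x^2 - 3*x at the endpoints):
  F(1) − F(−1) = -71/12 − (17/12) = -22/3.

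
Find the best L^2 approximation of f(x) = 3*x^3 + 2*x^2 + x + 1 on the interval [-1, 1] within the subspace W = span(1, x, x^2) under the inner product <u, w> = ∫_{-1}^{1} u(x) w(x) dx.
g(x) = 2*x^2 + 14*x/5 + 1

The best approximation g ∈ W is the orthogonal projection of f onto W. Writing g = a_0 + a_1 x + a_2 x^2, the coefficients solve the normal equations G · a = b where
  G_{ij} = <φ_i, φ_j> and b_i = <f, φ_i>, with φ_0 = 1, φ_1 = x, φ_2 = x^2.
G =
  [2, 0, 2/3]
  [0, 2/3, 0]
  [2/3, 0, 2/5],
b = (10/3, 28/15, 22/15).
Solving gives a_0 = 1, a_1 = 14/5, a_2 = 2, so
  g(x) = 2*x^2 + 14*x/5 + 1.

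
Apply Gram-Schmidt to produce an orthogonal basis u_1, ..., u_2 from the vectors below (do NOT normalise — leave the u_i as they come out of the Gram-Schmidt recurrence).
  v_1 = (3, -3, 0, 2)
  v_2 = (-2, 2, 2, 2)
Orthogonal basis:
  u_1 = (3, -3, 0, 2)
  u_2 = (-10/11, 10/11, 2, 30/11)

Apply the Gram-Schmidt recurrence
  u_1 = v_1
  u_i = v_i − Σ_{j<i} ((v_i · u_j) / (u_j · u_j)) · u_j.

Step by step this gives:
  u_1 = (3, -3, 0, 2)
  u_2 = (-10/11, 10/11, 2, 30/11)

Orthogonality check:
  u_2 · u_1 = 0 (should be 0)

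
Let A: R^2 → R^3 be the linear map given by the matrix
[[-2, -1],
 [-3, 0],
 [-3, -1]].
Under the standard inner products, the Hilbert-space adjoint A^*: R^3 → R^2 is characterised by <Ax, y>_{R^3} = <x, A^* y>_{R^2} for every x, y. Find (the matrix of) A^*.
A^* = A^T =
[[-2, -3, -3],
 [-1, 0, -1]]

For real matrices with standard dot products, the defining identity <Ax, y> = <x, A^* y> gives (Ax)^T y = x^T (A^*) y, i.e. x^T A^T y = x^T (A^*) y. Since this holds for all x, y, we must have A^* = A^T. Therefore
A^* =
[[-2, -3, -3],
 [-1, 0, -1]].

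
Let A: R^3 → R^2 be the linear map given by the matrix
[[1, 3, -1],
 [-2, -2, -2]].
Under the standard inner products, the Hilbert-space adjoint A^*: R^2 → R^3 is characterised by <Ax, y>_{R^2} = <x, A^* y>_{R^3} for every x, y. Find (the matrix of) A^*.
A^* = A^T =
[[1, -2],
 [3, -2],
 [-1, -2]]

For real matrices with standard dot products, the defining identity <Ax, y> = <x, A^* y> gives (Ax)^T y = x^T (A^*) y, i.e. x^T A^T y = x^T (A^*) y. Since this holds for all x, y, we must have A^* = A^T. Therefore
A^* =
[[1, -2],
 [3, -2],
 [-1, -2]].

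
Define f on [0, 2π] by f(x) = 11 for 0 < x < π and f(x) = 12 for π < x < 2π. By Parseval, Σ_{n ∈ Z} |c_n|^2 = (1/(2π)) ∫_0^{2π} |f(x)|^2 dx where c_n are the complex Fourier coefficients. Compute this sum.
Σ |c_n|^2 = 265/2

Parseval equates the L^2 energy of f (normalised by 1/(2π)) with the ℓ^2 sum of its Fourier coefficients: (1/(2π)) ∫_0^{2π} |f|^2 = Σ |c_n|^2.
Compute the left side: (1/(2π)) [∫_0^π 11^2 dx + ∫_π^{2π} 12^2 dx] = (1/(2π)) · (121π + 144π) = (121 + 144)/2 = 265/2.
So Σ_{n ∈ Z} |c_n|^2 = 265/2.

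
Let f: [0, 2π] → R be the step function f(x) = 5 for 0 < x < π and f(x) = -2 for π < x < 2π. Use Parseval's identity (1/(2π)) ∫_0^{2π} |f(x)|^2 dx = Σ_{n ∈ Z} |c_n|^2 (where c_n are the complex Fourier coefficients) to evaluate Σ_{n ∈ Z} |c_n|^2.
Σ |c_n|^2 = 29/2

Parseval equates the L^2 energy of f (normalised by 1/(2π)) with the ℓ^2 sum of its Fourier coefficients: (1/(2π)) ∫_0^{2π} |f|^2 = Σ |c_n|^2.
Compute the left side: (1/(2π)) [∫_0^π 5^2 dx + ∫_π^{2π} (-2)^2 dx] = (1/(2π)) · (25π + 4π) = (25 + 4)/2 = 29/2.
So Σ_{n ∈ Z} |c_n|^2 = 29/2.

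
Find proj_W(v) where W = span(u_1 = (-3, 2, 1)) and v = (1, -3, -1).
proj_W(v) = (15/7, -10/7, -5/7)

Set up U = [u_1 | ... | u_1] ∈ R^(3×1). The projector onto W = col(U) is P = U (U^T U)^(-1) U^T.
Compute U^T U =
  [14],
and U^T v = (-10).
Solve U^T U · c = U^T v for the coefficients: c = (-5/7). The projection is proj_W(v) = U c.
Check: (v - proj_W(v)) · u_1 = 0  (should be 0).
Result: proj_W(v) = (15/7, -10/7, -5/7).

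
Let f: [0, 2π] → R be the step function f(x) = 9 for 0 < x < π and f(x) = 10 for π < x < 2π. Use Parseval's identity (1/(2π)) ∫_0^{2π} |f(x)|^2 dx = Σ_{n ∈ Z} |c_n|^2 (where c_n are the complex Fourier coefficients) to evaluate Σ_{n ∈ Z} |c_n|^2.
Σ |c_n|^2 = 181/2

Parseval equates the L^2 energy of f (normalised by 1/(2π)) with the ℓ^2 sum of its Fourier coefficients: (1/(2π)) ∫_0^{2π} |f|^2 = Σ |c_n|^2.
Compute the left side: (1/(2π)) [∫_0^π 9^2 dx + ∫_π^{2π} 10^2 dx] = (1/(2π)) · (81π + 100π) = (81 + 100)/2 = 181/2.
So Σ_{n ∈ Z} |c_n|^2 = 181/2.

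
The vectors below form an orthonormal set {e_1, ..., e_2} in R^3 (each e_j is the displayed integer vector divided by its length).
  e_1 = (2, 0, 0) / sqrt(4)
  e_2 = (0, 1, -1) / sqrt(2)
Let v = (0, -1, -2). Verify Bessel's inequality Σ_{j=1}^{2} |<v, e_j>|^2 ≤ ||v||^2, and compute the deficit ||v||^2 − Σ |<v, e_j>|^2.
Σ |<v, e_j>|^2 = 1/2; ||v||^2 = 5; deficit = 9/2

Write each e_j = u_j / sqrt(<u_j, u_j>) where u_j is the displayed integer vector. Then <v, e_j> = <v, u_j> / sqrt(<u_j, u_j>), so |<v, e_j>|^2 = <v, u_j>^2 / <u_j, u_j>.
Coefficients: <v, e_1> = 0/sqrt(4), <v, e_2> = 1/sqrt(2).
Square and sum: Σ |<v, e_j>|^2 = 1/2.
Compute ||v||^2 = v·v = 5.
Deficit = 5 − 1/2 = 9/2 ≥ 0, confirming Bessel's inequality. (The deficit equals ||v − Σ <v,e_j> e_j||^2, the squared distance from v to span{e_j}.)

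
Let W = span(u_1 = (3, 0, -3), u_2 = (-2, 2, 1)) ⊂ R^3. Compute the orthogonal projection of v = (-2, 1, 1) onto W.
proj_W(v) = (-16/9, 10/9, 11/9)

Set up U = [u_1 | ... | u_2] ∈ R^(3×2). The projector onto W = col(U) is P = U (U^T U)^(-1) U^T.
Compute U^T U =
  [18, -9]
  [-9, 9],
and U^T v = (-9, 7).
Solve U^T U · c = U^T v for the coefficients: c = (-2/9, 5/9). The projection is proj_W(v) = U c.
Check: (v - proj_W(v)) · u_1 = 0  (should be 0).
Check: (v - proj_W(v)) · u_2 = 0  (should be 0).
Result: proj_W(v) = (-16/9, 10/9, 11/9).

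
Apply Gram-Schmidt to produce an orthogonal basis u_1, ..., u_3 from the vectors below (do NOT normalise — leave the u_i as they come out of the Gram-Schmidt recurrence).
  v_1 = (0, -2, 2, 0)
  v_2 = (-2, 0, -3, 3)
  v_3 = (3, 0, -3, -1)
Orthogonal basis:
  u_1 = (0, -2, 2, 0)
  u_2 = (-2, -3/2, -3/2, 3)
  u_3 = (87/35, -66/35, -66/35, -8/35)

Apply the Gram-Schmidt recurrence
  u_1 = v_1
  u_i = v_i − Σ_{j<i} ((v_i · u_j) / (u_j · u_j)) · u_j.

Step by step this gives:
  u_1 = (0, -2, 2, 0)
  u_2 = (-2, -3/2, -3/2, 3)
  u_3 = (87/35, -66/35, -66/35, -8/35)

Orthogonality check:
  u_2 · u_1 = 0 (should be 0)
  u_3 · u_1 = 0 (should be 0)
  u_3 · u_2 = 0 (should be 0)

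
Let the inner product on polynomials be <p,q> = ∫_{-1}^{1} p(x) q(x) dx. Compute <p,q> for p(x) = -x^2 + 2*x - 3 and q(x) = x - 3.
<p,q> = 64/3

Expand the product: p(x)·q(x) = -x^3 + 5*x^2 - 9*x + 9.
∫_{-1}^{1} of each monomial x^k gives [2/(k+1) if k even, 0 if k odd]. Integrating term-by-term (or equivalently evaluating the antiderivative F(x) = -x^4/4 + 5*x^3/3 - 9*x^2/2 + 9*x at the endpoints):
  F(1) − F(−1) = 71/12 − (-185/12) = 64/3.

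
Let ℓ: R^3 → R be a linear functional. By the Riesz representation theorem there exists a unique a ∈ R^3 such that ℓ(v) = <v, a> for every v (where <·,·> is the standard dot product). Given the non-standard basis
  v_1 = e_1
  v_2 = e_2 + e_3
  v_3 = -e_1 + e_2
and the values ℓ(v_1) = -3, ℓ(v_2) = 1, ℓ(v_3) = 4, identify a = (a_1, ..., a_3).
a = (-3, 1, 0)

Write a = (a_1, ..., a_3) in the standard basis. For each basis vector v_i, ℓ(v_i) = <v_i, a> is a linear equation in the a_j's. Collect the n equations into a matrix system V a = ℓ, where row i of V is v_i (expressed in the standard basis). Since V is invertible (lower-triangular with 1s on the diagonal, up to permutation), solve by back-substitution:
  V =
[[1, 0, 0],
 [0, 1, 1],
 [-1, 1, 0]]
  V a = (-3, 1, 4)
Solving gives a = (-3, 1, 0).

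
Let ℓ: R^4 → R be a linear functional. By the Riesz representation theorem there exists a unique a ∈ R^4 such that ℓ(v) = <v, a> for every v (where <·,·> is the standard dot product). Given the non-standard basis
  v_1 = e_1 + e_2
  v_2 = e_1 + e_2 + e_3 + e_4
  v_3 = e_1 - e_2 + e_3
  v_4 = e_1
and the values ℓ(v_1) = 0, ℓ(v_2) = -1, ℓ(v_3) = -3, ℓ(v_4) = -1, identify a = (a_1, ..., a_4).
a = (-1, 1, -1, 0)

Write a = (a_1, ..., a_4) in the standard basis. For each basis vector v_i, ℓ(v_i) = <v_i, a> is a linear equation in the a_j's. Collect the n equations into a matrix system V a = ℓ, where row i of V is v_i (expressed in the standard basis). Since V is invertible (lower-triangular with 1s on the diagonal, up to permutation), solve by back-substitution:
  V =
[[1, 1, 0, 0],
 [1, 1, 1, 1],
 [1, -1, 1, 0],
 [1, 0, 0, 0]]
  V a = (0, -1, -3, -1)
Solving gives a = (-1, 1, -1, 0).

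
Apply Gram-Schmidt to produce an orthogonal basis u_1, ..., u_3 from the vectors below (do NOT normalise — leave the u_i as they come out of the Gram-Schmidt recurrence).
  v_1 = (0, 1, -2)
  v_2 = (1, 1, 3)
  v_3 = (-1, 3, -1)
Orthogonal basis:
  u_1 = (0, 1, -2)
  u_2 = (1, 2, 1)
  u_3 = (-5/3, 2/3, 1/3)

Apply the Gram-Schmidt recurrence
  u_1 = v_1
  u_i = v_i − Σ_{j<i} ((v_i · u_j) / (u_j · u_j)) · u_j.

Step by step this gives:
  u_1 = (0, 1, -2)
  u_2 = (1, 2, 1)
  u_3 = (-5/3, 2/3, 1/3)

Orthogonality check:
  u_2 · u_1 = 0 (should be 0)
  u_3 · u_1 = 0 (should be 0)
  u_3 · u_2 = 0 (should be 0)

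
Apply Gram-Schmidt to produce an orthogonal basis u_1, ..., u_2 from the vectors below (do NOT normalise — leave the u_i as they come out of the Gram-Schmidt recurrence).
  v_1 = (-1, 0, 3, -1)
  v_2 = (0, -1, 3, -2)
Orthogonal basis:
  u_1 = (-1, 0, 3, -1)
  u_2 = (1, -1, 0, -1)

Apply the Gram-Schmidt recurrence
  u_1 = v_1
  u_i = v_i − Σ_{j<i} ((v_i · u_j) / (u_j · u_j)) · u_j.

Step by step this gives:
  u_1 = (-1, 0, 3, -1)
  u_2 = (1, -1, 0, -1)

Orthogonality check:
  u_2 · u_1 = 0 (should be 0)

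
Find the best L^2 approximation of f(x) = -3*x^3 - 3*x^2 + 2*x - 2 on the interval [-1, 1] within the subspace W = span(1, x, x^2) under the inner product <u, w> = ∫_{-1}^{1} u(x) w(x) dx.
g(x) = -3*x^2 + x/5 - 2

The best approximation g ∈ W is the orthogonal projection of f onto W. Writing g = a_0 + a_1 x + a_2 x^2, the coefficients solve the normal equations G · a = b where
  G_{ij} = <φ_i, φ_j> and b_i = <f, φ_i>, with φ_0 = 1, φ_1 = x, φ_2 = x^2.
G =
  [2, 0, 2/3]
  [0, 2/3, 0]
  [2/3, 0, 2/5],
b = (-6, 2/15, -38/15).
Solving gives a_0 = -2, a_1 = 1/5, a_2 = -3, so
  g(x) = -3*x^2 + x/5 - 2.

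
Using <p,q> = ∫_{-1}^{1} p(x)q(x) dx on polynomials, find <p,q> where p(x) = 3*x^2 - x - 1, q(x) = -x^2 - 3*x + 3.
<p,q> = 22/15

Expand the product: p(x)·q(x) = -3*x^4 - 8*x^3 + 13*x^2 - 3.
∫_{-1}^{1} of each monomial x^k gives [2/(k+1) if k even, 0 if k odd]. Integrating term-by-term (or equivalently evaluating the antiderivative F(x) = -3*x^5/5 - 2*x^4 + 13*x^3/3 - 3*x at the endpoints):
  F(1) − F(−1) = -19/15 − (-41/15) = 22/15.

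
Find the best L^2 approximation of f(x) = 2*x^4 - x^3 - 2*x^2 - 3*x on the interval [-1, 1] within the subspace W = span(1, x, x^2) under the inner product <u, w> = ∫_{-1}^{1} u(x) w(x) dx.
g(x) = -2*x^2/7 - 18*x/5 - 6/35

The best approximation g ∈ W is the orthogonal projection of f onto W. Writing g = a_0 + a_1 x + a_2 x^2, the coefficients solve the normal equations G · a = b where
  G_{ij} = <φ_i, φ_j> and b_i = <f, φ_i>, with φ_0 = 1, φ_1 = x, φ_2 = x^2.
G =
  [2, 0, 2/3]
  [0, 2/3, 0]
  [2/3, 0, 2/5],
b = (-8/15, -12/5, -8/35).
Solving gives a_0 = -6/35, a_1 = -18/5, a_2 = -2/7, so
  g(x) = -2*x^2/7 - 18*x/5 - 6/35.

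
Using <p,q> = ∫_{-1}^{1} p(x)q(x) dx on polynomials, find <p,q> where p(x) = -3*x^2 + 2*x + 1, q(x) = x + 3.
<p,q> = 4/3

Expand the product: p(x)·q(x) = -3*x^3 - 7*x^2 + 7*x + 3.
∫_{-1}^{1} of each monomial x^k gives [2/(k+1) if k even, 0 if k odd]. Integrating term-by-term (or equivalently evaluating the antiderivative F(x) = -3*x^4/4 - 7*x^3/3 + 7*x^2/2 + 3*x at the endpoints):
  F(1) − F(−1) = 41/12 − (25/12) = 4/3.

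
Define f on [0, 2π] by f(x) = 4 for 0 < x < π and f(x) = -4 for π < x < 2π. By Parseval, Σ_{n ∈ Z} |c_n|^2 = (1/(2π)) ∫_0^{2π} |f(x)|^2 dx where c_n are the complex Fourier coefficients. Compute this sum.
Σ |c_n|^2 = 16

Parseval equates the L^2 energy of f (normalised by 1/(2π)) with the ℓ^2 sum of its Fourier coefficients: (1/(2π)) ∫_0^{2π} |f|^2 = Σ |c_n|^2.
Compute the left side: (1/(2π)) [∫_0^π 4^2 dx + ∫_π^{2π} (-4)^2 dx] = (1/(2π)) · (16π + 16π) = (16 + 16)/2 = 16.
So Σ_{n ∈ Z} |c_n|^2 = 16.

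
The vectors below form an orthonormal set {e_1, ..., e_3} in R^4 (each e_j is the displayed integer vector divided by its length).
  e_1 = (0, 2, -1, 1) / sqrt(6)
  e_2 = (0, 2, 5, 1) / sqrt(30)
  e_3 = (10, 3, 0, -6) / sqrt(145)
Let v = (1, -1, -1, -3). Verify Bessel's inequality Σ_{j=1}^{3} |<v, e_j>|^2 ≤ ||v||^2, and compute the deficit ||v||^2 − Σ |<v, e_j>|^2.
Σ |<v, e_j>|^2 = 299/29; ||v||^2 = 12; deficit = 49/29

Write each e_j = u_j / sqrt(<u_j, u_j>) where u_j is the displayed integer vector. Then <v, e_j> = <v, u_j> / sqrt(<u_j, u_j>), so |<v, e_j>|^2 = <v, u_j>^2 / <u_j, u_j>.
Coefficients: <v, e_1> = -4/sqrt(6), <v, e_2> = -10/sqrt(30), <v, e_3> = 25/sqrt(145).
Square and sum: Σ |<v, e_j>|^2 = 299/29.
Compute ||v||^2 = v·v = 12.
Deficit = 12 − 299/29 = 49/29 ≥ 0, confirming Bessel's inequality. (The deficit equals ||v − Σ <v,e_j> e_j||^2, the squared distance from v to span{e_j}.)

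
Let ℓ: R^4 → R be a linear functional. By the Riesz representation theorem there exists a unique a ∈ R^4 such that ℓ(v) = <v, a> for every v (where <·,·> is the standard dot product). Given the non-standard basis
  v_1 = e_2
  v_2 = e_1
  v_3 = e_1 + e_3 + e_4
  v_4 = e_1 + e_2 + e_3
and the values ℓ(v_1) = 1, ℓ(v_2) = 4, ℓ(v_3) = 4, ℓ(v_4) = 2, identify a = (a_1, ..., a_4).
a = (4, 1, -3, 3)

Write a = (a_1, ..., a_4) in the standard basis. For each basis vector v_i, ℓ(v_i) = <v_i, a> is a linear equation in the a_j's. Collect the n equations into a matrix system V a = ℓ, where row i of V is v_i (expressed in the standard basis). Since V is invertible (lower-triangular with 1s on the diagonal, up to permutation), solve by back-substitution:
  V =
[[0, 1, 0, 0],
 [1, 0, 0, 0],
 [1, 0, 1, 1],
 [1, 1, 1, 0]]
  V a = (1, 4, 4, 2)
Solving gives a = (4, 1, -3, 3).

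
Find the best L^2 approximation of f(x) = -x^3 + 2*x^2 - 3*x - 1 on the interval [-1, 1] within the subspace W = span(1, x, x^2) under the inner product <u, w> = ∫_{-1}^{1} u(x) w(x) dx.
g(x) = 2*x^2 - 18*x/5 - 1

The best approximation g ∈ W is the orthogonal projection of f onto W. Writing g = a_0 + a_1 x + a_2 x^2, the coefficients solve the normal equations G · a = b where
  G_{ij} = <φ_i, φ_j> and b_i = <f, φ_i>, with φ_0 = 1, φ_1 = x, φ_2 = x^2.
G =
  [2, 0, 2/3]
  [0, 2/3, 0]
  [2/3, 0, 2/5],
b = (-2/3, -12/5, 2/15).
Solving gives a_0 = -1, a_1 = -18/5, a_2 = 2, so
  g(x) = 2*x^2 - 18*x/5 - 1.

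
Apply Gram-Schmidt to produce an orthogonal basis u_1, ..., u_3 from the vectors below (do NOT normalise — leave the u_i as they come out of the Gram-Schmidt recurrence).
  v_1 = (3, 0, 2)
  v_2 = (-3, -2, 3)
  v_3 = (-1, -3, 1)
Orthogonal basis:
  u_1 = (3, 0, 2)
  u_2 = (-30/13, -2, 45/13)
  u_3 = (140/277, -525/277, -210/277)

Apply the Gram-Schmidt recurrence
  u_1 = v_1
  u_i = v_i − Σ_{j<i} ((v_i · u_j) / (u_j · u_j)) · u_j.

Step by step this gives:
  u_1 = (3, 0, 2)
  u_2 = (-30/13, -2, 45/13)
  u_3 = (140/277, -525/277, -210/277)

Orthogonality check:
  u_2 · u_1 = 0 (should be 0)
  u_3 · u_1 = 0 (should be 0)
  u_3 · u_2 = 0 (should be 0)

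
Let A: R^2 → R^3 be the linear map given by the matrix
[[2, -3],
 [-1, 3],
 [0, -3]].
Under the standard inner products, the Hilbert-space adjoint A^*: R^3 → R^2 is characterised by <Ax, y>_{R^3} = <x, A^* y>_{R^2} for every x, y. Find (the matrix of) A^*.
A^* = A^T =
[[2, -1, 0],
 [-3, 3, -3]]

For real matrices with standard dot products, the defining identity <Ax, y> = <x, A^* y> gives (Ax)^T y = x^T (A^*) y, i.e. x^T A^T y = x^T (A^*) y. Since this holds for all x, y, we must have A^* = A^T. Therefore
A^* =
[[2, -1, 0],
 [-3, 3, -3]].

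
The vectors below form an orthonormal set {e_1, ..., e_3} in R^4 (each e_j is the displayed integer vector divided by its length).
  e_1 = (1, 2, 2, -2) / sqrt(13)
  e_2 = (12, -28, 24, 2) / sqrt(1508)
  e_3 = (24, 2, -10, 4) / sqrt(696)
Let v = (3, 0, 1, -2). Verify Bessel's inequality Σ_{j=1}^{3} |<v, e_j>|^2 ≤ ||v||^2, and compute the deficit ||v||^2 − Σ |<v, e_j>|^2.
Σ |<v, e_j>|^2 = 25/2; ||v||^2 = 14; deficit = 3/2

Write each e_j = u_j / sqrt(<u_j, u_j>) where u_j is the displayed integer vector. Then <v, e_j> = <v, u_j> / sqrt(<u_j, u_j>), so |<v, e_j>|^2 = <v, u_j>^2 / <u_j, u_j>.
Coefficients: <v, e_1> = 9/sqrt(13), <v, e_2> = 56/sqrt(1508), <v, e_3> = 54/sqrt(696).
Square and sum: Σ |<v, e_j>|^2 = 25/2.
Compute ||v||^2 = v·v = 14.
Deficit = 14 − 25/2 = 3/2 ≥ 0, confirming Bessel's inequality. (The deficit equals ||v − Σ <v,e_j> e_j||^2, the squared distance from v to span{e_j}.)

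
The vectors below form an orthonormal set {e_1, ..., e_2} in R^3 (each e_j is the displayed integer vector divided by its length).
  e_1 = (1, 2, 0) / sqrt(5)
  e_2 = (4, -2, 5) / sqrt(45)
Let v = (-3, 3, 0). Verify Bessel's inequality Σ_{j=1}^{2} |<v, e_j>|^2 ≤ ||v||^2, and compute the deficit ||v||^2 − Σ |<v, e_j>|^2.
Σ |<v, e_j>|^2 = 9; ||v||^2 = 18; deficit = 9

Write each e_j = u_j / sqrt(<u_j, u_j>) where u_j is the displayed integer vector. Then <v, e_j> = <v, u_j> / sqrt(<u_j, u_j>), so |<v, e_j>|^2 = <v, u_j>^2 / <u_j, u_j>.
Coefficients: <v, e_1> = 3/sqrt(5), <v, e_2> = -18/sqrt(45).
Square and sum: Σ |<v, e_j>|^2 = 9.
Compute ||v||^2 = v·v = 18.
Deficit = 18 − 9 = 9 ≥ 0, confirming Bessel's inequality. (The deficit equals ||v − Σ <v,e_j> e_j||^2, the squared distance from v to span{e_j}.)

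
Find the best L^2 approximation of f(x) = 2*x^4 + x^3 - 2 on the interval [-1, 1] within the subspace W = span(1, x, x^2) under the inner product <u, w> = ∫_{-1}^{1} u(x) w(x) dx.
g(x) = 12*x^2/7 + 3*x/5 - 76/35

The best approximation g ∈ W is the orthogonal projection of f onto W. Writing g = a_0 + a_1 x + a_2 x^2, the coefficients solve the normal equations G · a = b where
  G_{ij} = <φ_i, φ_j> and b_i = <f, φ_i>, with φ_0 = 1, φ_1 = x, φ_2 = x^2.
G =
  [2, 0, 2/3]
  [0, 2/3, 0]
  [2/3, 0, 2/5],
b = (-16/5, 2/5, -16/21).
Solving gives a_0 = -76/35, a_1 = 3/5, a_2 = 12/7, so
  g(x) = 12*x^2/7 + 3*x/5 - 76/35.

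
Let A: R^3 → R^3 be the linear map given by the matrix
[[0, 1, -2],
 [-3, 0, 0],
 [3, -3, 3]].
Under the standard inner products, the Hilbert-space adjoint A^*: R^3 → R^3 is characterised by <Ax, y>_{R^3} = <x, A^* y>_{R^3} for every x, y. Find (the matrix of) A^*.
A^* = A^T =
[[0, -3, 3],
 [1, 0, -3],
 [-2, 0, 3]]

For real matrices with standard dot products, the defining identity <Ax, y> = <x, A^* y> gives (Ax)^T y = x^T (A^*) y, i.e. x^T A^T y = x^T (A^*) y. Since this holds for all x, y, we must have A^* = A^T. Therefore
A^* =
[[0, -3, 3],
 [1, 0, -3],
 [-2, 0, 3]].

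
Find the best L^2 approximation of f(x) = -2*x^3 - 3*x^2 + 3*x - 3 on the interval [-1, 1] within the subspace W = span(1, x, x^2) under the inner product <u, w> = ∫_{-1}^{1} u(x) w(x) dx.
g(x) = -3*x^2 + 9*x/5 - 3

The best approximation g ∈ W is the orthogonal projection of f onto W. Writing g = a_0 + a_1 x + a_2 x^2, the coefficients solve the normal equations G · a = b where
  G_{ij} = <φ_i, φ_j> and b_i = <f, φ_i>, with φ_0 = 1, φ_1 = x, φ_2 = x^2.
G =
  [2, 0, 2/3]
  [0, 2/3, 0]
  [2/3, 0, 2/5],
b = (-8, 6/5, -16/5).
Solving gives a_0 = -3, a_1 = 9/5, a_2 = -3, so
  g(x) = -3*x^2 + 9*x/5 - 3.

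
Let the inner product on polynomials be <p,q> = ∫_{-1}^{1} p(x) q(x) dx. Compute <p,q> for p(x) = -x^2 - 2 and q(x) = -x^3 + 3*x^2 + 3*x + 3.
<p,q> = -96/5

Expand the product: p(x)·q(x) = x^5 - 3*x^4 - x^3 - 9*x^2 - 6*x - 6.
∫_{-1}^{1} of each monomial x^k gives [2/(k+1) if k even, 0 if k odd]. Integrating term-by-term (or equivalently evaluating the antiderivative F(x) = x^6/6 - 3*x^5/5 - x^4/4 - 3*x^3 - 3*x^2 - 6*x at the endpoints):
  F(1) − F(−1) = -761/60 − (391/60) = -96/5.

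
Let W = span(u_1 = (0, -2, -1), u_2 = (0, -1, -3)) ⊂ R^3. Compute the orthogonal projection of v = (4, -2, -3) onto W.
proj_W(v) = (0, -2, -3)

Set up U = [u_1 | ... | u_2] ∈ R^(3×2). The projector onto W = col(U) is P = U (U^T U)^(-1) U^T.
Compute U^T U =
  [5, 5]
  [5, 10],
and U^T v = (7, 11).
Solve U^T U · c = U^T v for the coefficients: c = (3/5, 4/5). The projection is proj_W(v) = U c.
Check: (v - proj_W(v)) · u_1 = 0  (should be 0).
Check: (v - proj_W(v)) · u_2 = 0  (should be 0).
Result: proj_W(v) = (0, -2, -3).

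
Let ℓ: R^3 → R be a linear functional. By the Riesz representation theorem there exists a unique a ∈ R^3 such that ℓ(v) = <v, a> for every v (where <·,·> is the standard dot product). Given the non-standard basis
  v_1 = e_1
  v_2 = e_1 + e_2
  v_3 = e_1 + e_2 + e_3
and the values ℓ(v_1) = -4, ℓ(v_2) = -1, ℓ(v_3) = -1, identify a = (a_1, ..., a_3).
a = (-4, 3, 0)

Write a = (a_1, ..., a_3) in the standard basis. For each basis vector v_i, ℓ(v_i) = <v_i, a> is a linear equation in the a_j's. Collect the n equations into a matrix system V a = ℓ, where row i of V is v_i (expressed in the standard basis). Since V is invertible (lower-triangular with 1s on the diagonal, up to permutation), solve by back-substitution:
  V =
[[1, 0, 0],
 [1, 1, 0],
 [1, 1, 1]]
  V a = (-4, -1, -1)
Solving gives a = (-4, 3, 0).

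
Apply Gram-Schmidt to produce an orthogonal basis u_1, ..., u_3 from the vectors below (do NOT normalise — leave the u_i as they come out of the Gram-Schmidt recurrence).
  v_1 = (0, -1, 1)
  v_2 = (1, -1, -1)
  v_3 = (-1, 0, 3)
Orthogonal basis:
  u_1 = (0, -1, 1)
  u_2 = (1, -1, -1)
  u_3 = (1/3, 1/6, 1/6)

Apply the Gram-Schmidt recurrence
  u_1 = v_1
  u_i = v_i − Σ_{j<i} ((v_i · u_j) / (u_j · u_j)) · u_j.

Step by step this gives:
  u_1 = (0, -1, 1)
  u_2 = (1, -1, -1)
  u_3 = (1/3, 1/6, 1/6)

Orthogonality check:
  u_2 · u_1 = 0 (should be 0)
  u_3 · u_1 = 0 (should be 0)
  u_3 · u_2 = 0 (should be 0)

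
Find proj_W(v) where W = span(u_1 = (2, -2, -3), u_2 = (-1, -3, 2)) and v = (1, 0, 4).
proj_W(v) = (-3/2, -5/26, 32/13)

Set up U = [u_1 | ... | u_2] ∈ R^(3×2). The projector onto W = col(U) is P = U (U^T U)^(-1) U^T.
Compute U^T U =
  [17, -2]
  [-2, 14],
and U^T v = (-10, 7).
Solve U^T U · c = U^T v for the coefficients: c = (-7/13, 11/26). The projection is proj_W(v) = U c.
Check: (v - proj_W(v)) · u_1 = 0  (should be 0).
Check: (v - proj_W(v)) · u_2 = 0  (should be 0).
Result: proj_W(v) = (-3/2, -5/26, 32/13).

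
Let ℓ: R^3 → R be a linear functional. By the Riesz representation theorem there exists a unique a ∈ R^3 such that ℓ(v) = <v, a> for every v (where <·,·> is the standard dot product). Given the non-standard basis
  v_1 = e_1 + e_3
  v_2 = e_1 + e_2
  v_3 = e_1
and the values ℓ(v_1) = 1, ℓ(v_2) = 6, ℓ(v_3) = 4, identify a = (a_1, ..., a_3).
a = (4, 2, -3)

Write a = (a_1, ..., a_3) in the standard basis. For each basis vector v_i, ℓ(v_i) = <v_i, a> is a linear equation in the a_j's. Collect the n equations into a matrix system V a = ℓ, where row i of V is v_i (expressed in the standard basis). Since V is invertible (lower-triangular with 1s on the diagonal, up to permutation), solve by back-substitution:
  V =
[[1, 0, 1],
 [1, 1, 0],
 [1, 0, 0]]
  V a = (1, 6, 4)
Solving gives a = (4, 2, -3).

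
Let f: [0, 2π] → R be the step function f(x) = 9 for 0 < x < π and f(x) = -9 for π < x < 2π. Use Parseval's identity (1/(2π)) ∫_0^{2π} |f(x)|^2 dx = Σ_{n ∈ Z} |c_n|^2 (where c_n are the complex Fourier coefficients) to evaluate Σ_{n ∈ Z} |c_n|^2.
Σ |c_n|^2 = 81

Parseval equates the L^2 energy of f (normalised by 1/(2π)) with the ℓ^2 sum of its Fourier coefficients: (1/(2π)) ∫_0^{2π} |f|^2 = Σ |c_n|^2.
Compute the left side: (1/(2π)) [∫_0^π 9^2 dx + ∫_π^{2π} (-9)^2 dx] = (1/(2π)) · (81π + 81π) = (81 + 81)/2 = 81.
So Σ_{n ∈ Z} |c_n|^2 = 81.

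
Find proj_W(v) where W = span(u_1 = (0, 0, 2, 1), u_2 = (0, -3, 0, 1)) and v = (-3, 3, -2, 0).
proj_W(v) = (0, 123/49, -62/49, -72/49)

Set up U = [u_1 | ... | u_2] ∈ R^(4×2). The projector onto W = col(U) is P = U (U^T U)^(-1) U^T.
Compute U^T U =
  [5, 1]
  [1, 10],
and U^T v = (-4, -9).
Solve U^T U · c = U^T v for the coefficients: c = (-31/49, -41/49). The projection is proj_W(v) = U c.
Check: (v - proj_W(v)) · u_1 = 0  (should be 0).
Check: (v - proj_W(v)) · u_2 = 0  (should be 0).
Result: proj_W(v) = (0, 123/49, -62/49, -72/49).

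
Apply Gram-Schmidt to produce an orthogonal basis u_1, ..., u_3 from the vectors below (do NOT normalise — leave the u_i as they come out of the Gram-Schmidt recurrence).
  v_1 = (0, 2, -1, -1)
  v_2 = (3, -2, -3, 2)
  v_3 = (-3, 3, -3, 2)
Orthogonal basis:
  u_1 = (0, 2, -1, -1)
  u_2 = (3, -1, -7/2, 3/2)
  u_3 = (-156/49, 107/147, -34/21, 452/147)

Apply the Gram-Schmidt recurrence
  u_1 = v_1
  u_i = v_i − Σ_{j<i} ((v_i · u_j) / (u_j · u_j)) · u_j.

Step by step this gives:
  u_1 = (0, 2, -1, -1)
  u_2 = (3, -1, -7/2, 3/2)
  u_3 = (-156/49, 107/147, -34/21, 452/147)

Orthogonality check:
  u_2 · u_1 = 0 (should be 0)
  u_3 · u_1 = 0 (should be 0)
  u_3 · u_2 = 0 (should be 0)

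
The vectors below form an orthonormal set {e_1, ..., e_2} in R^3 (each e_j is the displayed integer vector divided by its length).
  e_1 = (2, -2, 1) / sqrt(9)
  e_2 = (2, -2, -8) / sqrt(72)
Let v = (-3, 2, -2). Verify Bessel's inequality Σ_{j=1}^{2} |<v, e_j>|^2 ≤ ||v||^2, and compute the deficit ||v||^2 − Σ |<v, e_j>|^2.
Σ |<v, e_j>|^2 = 33/2; ||v||^2 = 17; deficit = 1/2

Write each e_j = u_j / sqrt(<u_j, u_j>) where u_j is the displayed integer vector. Then <v, e_j> = <v, u_j> / sqrt(<u_j, u_j>), so |<v, e_j>|^2 = <v, u_j>^2 / <u_j, u_j>.
Coefficients: <v, e_1> = -12/sqrt(9), <v, e_2> = 6/sqrt(72).
Square and sum: Σ |<v, e_j>|^2 = 33/2.
Compute ||v||^2 = v·v = 17.
Deficit = 17 − 33/2 = 1/2 ≥ 0, confirming Bessel's inequality. (The deficit equals ||v − Σ <v,e_j> e_j||^2, the squared distance from v to span{e_j}.)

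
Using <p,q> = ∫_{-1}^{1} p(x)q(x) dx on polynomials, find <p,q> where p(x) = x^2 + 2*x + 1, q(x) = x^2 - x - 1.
<p,q> = -44/15

Expand the product: p(x)·q(x) = x^4 + x^3 - 2*x^2 - 3*x - 1.
∫_{-1}^{1} of each monomial x^k gives [2/(k+1) if k even, 0 if k odd]. Integrating term-by-term (or equivalently evaluating the antiderivative F(x) = x^5/5 + x^4/4 - 2*x^3/3 - 3*x^2/2 - x at the endpoints):
  F(1) − F(−1) = -163/60 − (13/60) = -44/15.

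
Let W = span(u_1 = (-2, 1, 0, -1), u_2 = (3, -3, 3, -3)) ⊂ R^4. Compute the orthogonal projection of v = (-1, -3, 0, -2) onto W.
proj_W(v) = (1/10, -7/10, 13/10, -19/10)

Set up U = [u_1 | ... | u_2] ∈ R^(4×2). The projector onto W = col(U) is P = U (U^T U)^(-1) U^T.
Compute U^T U =
  [6, -6]
  [-6, 36],
and U^T v = (1, 12).
Solve U^T U · c = U^T v for the coefficients: c = (3/5, 13/30). The projection is proj_W(v) = U c.
Check: (v - proj_W(v)) · u_1 = 0  (should be 0).
Check: (v - proj_W(v)) · u_2 = 0  (should be 0).
Result: proj_W(v) = (1/10, -7/10, 13/10, -19/10).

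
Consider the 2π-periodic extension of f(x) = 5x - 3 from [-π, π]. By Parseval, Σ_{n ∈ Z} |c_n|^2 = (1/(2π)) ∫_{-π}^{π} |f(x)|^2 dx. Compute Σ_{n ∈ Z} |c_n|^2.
Σ |c_n|^2 = 25π^2/3 + 9

Expand and integrate term by term over [-π, π]:
  ∫ (5x)^2 dx = 25·(2π^3/3); ∫ 2·5·(-3)·x dx = 0 (odd integrand); ∫ (-3)^2 dx = 9·2π.
So (1/(2π)) ∫_{-π}^{π} (5x - 3)^2 dx = 25π^2/3 + 9 = 25π^2/3 + 9.
Parseval ⇒ Σ |c_n|^2 = 25π^2/3 + 9.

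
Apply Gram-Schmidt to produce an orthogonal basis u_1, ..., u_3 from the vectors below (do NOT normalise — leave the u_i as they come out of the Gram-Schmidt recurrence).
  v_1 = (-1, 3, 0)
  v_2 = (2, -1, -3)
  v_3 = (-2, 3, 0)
Orthogonal basis:
  u_1 = (-1, 3, 0)
  u_2 = (3/2, 1/2, -3)
  u_3 = (-81/115, -27/115, -9/23)

Apply the Gram-Schmidt recurrence
  u_1 = v_1
  u_i = v_i − Σ_{j<i} ((v_i · u_j) / (u_j · u_j)) · u_j.

Step by step this gives:
  u_1 = (-1, 3, 0)
  u_2 = (3/2, 1/2, -3)
  u_3 = (-81/115, -27/115, -9/23)

Orthogonality check:
  u_2 · u_1 = 0 (should be 0)
  u_3 · u_1 = 0 (should be 0)
  u_3 · u_2 = 0 (should be 0)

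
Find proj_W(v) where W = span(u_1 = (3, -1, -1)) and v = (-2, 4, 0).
proj_W(v) = (-30/11, 10/11, 10/11)

Set up U = [u_1 | ... | u_1] ∈ R^(3×1). The projector onto W = col(U) is P = U (U^T U)^(-1) U^T.
Compute U^T U =
  [11],
and U^T v = (-10).
Solve U^T U · c = U^T v for the coefficients: c = (-10/11). The projection is proj_W(v) = U c.
Check: (v - proj_W(v)) · u_1 = 0  (should be 0).
Result: proj_W(v) = (-30/11, 10/11, 10/11).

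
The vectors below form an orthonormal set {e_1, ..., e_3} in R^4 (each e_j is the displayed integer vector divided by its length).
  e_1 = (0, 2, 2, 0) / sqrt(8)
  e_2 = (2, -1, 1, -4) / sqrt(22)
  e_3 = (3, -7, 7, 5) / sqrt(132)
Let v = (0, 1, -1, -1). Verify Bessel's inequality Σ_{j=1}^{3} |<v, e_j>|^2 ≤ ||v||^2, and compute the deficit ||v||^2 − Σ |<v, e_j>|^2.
Σ |<v, e_j>|^2 = 35/12; ||v||^2 = 3; deficit = 1/12

Write each e_j = u_j / sqrt(<u_j, u_j>) where u_j is the displayed integer vector. Then <v, e_j> = <v, u_j> / sqrt(<u_j, u_j>), so |<v, e_j>|^2 = <v, u_j>^2 / <u_j, u_j>.
Coefficients: <v, e_1> = 0/sqrt(8), <v, e_2> = 2/sqrt(22), <v, e_3> = -19/sqrt(132).
Square and sum: Σ |<v, e_j>|^2 = 35/12.
Compute ||v||^2 = v·v = 3.
Deficit = 3 − 35/12 = 1/12 ≥ 0, confirming Bessel's inequality. (The deficit equals ||v − Σ <v,e_j> e_j||^2, the squared distance from v to span{e_j}.)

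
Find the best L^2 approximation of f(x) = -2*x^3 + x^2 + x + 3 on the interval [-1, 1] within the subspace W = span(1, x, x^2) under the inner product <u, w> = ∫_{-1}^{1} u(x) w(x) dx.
g(x) = x^2 - x/5 + 3

The best approximation g ∈ W is the orthogonal projection of f onto W. Writing g = a_0 + a_1 x + a_2 x^2, the coefficients solve the normal equations G · a = b where
  G_{ij} = <φ_i, φ_j> and b_i = <f, φ_i>, with φ_0 = 1, φ_1 = x, φ_2 = x^2.
G =
  [2, 0, 2/3]
  [0, 2/3, 0]
  [2/3, 0, 2/5],
b = (20/3, -2/15, 12/5).
Solving gives a_0 = 3, a_1 = -1/5, a_2 = 1, so
  g(x) = x^2 - x/5 + 3.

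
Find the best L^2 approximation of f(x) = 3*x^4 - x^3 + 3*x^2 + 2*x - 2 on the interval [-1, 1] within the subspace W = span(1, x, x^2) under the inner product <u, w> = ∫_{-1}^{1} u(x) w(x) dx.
g(x) = 39*x^2/7 + 7*x/5 - 79/35

The best approximation g ∈ W is the orthogonal projection of f onto W. Writing g = a_0 + a_1 x + a_2 x^2, the coefficients solve the normal equations G · a = b where
  G_{ij} = <φ_i, φ_j> and b_i = <f, φ_i>, with φ_0 = 1, φ_1 = x, φ_2 = x^2.
G =
  [2, 0, 2/3]
  [0, 2/3, 0]
  [2/3, 0, 2/5],
b = (-4/5, 14/15, 76/105).
Solving gives a_0 = -79/35, a_1 = 7/5, a_2 = 39/7, so
  g(x) = 39*x^2/7 + 7*x/5 - 79/35.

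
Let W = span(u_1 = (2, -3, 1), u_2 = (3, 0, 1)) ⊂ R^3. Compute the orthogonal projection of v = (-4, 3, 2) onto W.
proj_W(v) = (-265/91, 240/91, -115/91)

Set up U = [u_1 | ... | u_2] ∈ R^(3×2). The projector onto W = col(U) is P = U (U^T U)^(-1) U^T.
Compute U^T U =
  [14, 7]
  [7, 10],
and U^T v = (-15, -10).
Solve U^T U · c = U^T v for the coefficients: c = (-80/91, -5/13). The projection is proj_W(v) = U c.
Check: (v - proj_W(v)) · u_1 = 0  (should be 0).
Check: (v - proj_W(v)) · u_2 = 0  (should be 0).
Result: proj_W(v) = (-265/91, 240/91, -115/91).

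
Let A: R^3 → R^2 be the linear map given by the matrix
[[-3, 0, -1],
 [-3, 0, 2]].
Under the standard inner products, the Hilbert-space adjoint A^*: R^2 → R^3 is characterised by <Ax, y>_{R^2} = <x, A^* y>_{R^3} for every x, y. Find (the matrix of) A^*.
A^* = A^T =
[[-3, -3],
 [0, 0],
 [-1, 2]]

For real matrices with standard dot products, the defining identity <Ax, y> = <x, A^* y> gives (Ax)^T y = x^T (A^*) y, i.e. x^T A^T y = x^T (A^*) y. Since this holds for all x, y, we must have A^* = A^T. Therefore
A^* =
[[-3, -3],
 [0, 0],
 [-1, 2]].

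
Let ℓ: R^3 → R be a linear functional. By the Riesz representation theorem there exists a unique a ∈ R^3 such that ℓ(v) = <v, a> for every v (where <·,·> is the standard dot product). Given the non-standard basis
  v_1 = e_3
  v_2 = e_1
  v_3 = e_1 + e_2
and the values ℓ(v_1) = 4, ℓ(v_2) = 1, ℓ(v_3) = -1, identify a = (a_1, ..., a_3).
a = (1, -2, 4)

Write a = (a_1, ..., a_3) in the standard basis. For each basis vector v_i, ℓ(v_i) = <v_i, a> is a linear equation in the a_j's. Collect the n equations into a matrix system V a = ℓ, where row i of V is v_i (expressed in the standard basis). Since V is invertible (lower-triangular with 1s on the diagonal, up to permutation), solve by back-substitution:
  V =
[[0, 0, 1],
 [1, 0, 0],
 [1, 1, 0]]
  V a = (4, 1, -1)
Solving gives a = (1, -2, 4).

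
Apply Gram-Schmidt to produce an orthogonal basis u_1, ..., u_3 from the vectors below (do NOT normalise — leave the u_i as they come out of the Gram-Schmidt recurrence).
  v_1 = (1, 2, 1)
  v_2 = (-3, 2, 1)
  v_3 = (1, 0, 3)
Orthogonal basis:
  u_1 = (1, 2, 1)
  u_2 = (-10/3, 4/3, 2/3)
  u_3 = (0, -6/5, 12/5)

Apply the Gram-Schmidt recurrence
  u_1 = v_1
  u_i = v_i − Σ_{j<i} ((v_i · u_j) / (u_j · u_j)) · u_j.

Step by step this gives:
  u_1 = (1, 2, 1)
  u_2 = (-10/3, 4/3, 2/3)
  u_3 = (0, -6/5, 12/5)

Orthogonality check:
  u_2 · u_1 = 0 (should be 0)
  u_3 · u_1 = 0 (should be 0)
  u_3 · u_2 = 0 (should be 0)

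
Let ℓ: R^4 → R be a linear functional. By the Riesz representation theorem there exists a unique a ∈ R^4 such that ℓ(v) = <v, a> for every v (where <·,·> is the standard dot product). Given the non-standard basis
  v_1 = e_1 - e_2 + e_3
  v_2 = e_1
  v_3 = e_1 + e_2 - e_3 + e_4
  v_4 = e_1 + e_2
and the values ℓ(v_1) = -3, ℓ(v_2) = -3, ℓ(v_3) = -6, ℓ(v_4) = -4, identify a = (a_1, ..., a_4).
a = (-3, -1, -1, -3)

Write a = (a_1, ..., a_4) in the standard basis. For each basis vector v_i, ℓ(v_i) = <v_i, a> is a linear equation in the a_j's. Collect the n equations into a matrix system V a = ℓ, where row i of V is v_i (expressed in the standard basis). Since V is invertible (lower-triangular with 1s on the diagonal, up to permutation), solve by back-substitution:
  V =
[[1, -1, 1, 0],
 [1, 0, 0, 0],
 [1, 1, -1, 1],
 [1, 1, 0, 0]]
  V a = (-3, -3, -6, -4)
Solving gives a = (-3, -1, -1, -3).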